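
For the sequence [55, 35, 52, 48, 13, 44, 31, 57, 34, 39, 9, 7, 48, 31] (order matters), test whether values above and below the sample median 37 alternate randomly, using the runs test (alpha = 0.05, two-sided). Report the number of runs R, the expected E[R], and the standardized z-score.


Step 1: Compute median = 37; label A = above, B = below.
Labels in order: ABAABABABABBAB  (n_A = 7, n_B = 7)
Step 2: Count runs R = 12.
Step 3: Under H0 (random ordering), E[R] = 2*n_A*n_B/(n_A+n_B) + 1 = 2*7*7/14 + 1 = 8.0000.
        Var[R] = 2*n_A*n_B*(2*n_A*n_B - n_A - n_B) / ((n_A+n_B)^2 * (n_A+n_B-1)) = 8232/2548 = 3.2308.
        SD[R] = 1.7974.
Step 4: Continuity-corrected z = (R - 0.5 - E[R]) / SD[R] = (12 - 0.5 - 8.0000) / 1.7974 = 1.9472.
Step 5: Two-sided p-value via normal approximation = 2*(1 - Phi(|z|)) = 0.051508.
Step 6: alpha = 0.05. fail to reject H0.

R = 12, z = 1.9472, p = 0.051508, fail to reject H0.


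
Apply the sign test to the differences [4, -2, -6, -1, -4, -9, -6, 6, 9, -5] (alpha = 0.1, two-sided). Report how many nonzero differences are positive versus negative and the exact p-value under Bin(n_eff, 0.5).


Step 1: Discard zero differences. Original n = 10; n_eff = number of nonzero differences = 10.
Nonzero differences (with sign): +4, -2, -6, -1, -4, -9, -6, +6, +9, -5
Step 2: Count signs: positive = 3, negative = 7.
Step 3: Under H0: P(positive) = 0.5, so the number of positives S ~ Bin(10, 0.5).
Step 4: Two-sided exact p-value = sum of Bin(10,0.5) probabilities at or below the observed probability = 0.343750.
Step 5: alpha = 0.1. fail to reject H0.

n_eff = 10, pos = 3, neg = 7, p = 0.343750, fail to reject H0.


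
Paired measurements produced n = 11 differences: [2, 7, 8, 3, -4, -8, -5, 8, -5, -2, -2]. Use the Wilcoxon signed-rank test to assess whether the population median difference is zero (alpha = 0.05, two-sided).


Step 1: Drop any zero differences (none here) and take |d_i|.
|d| = [2, 7, 8, 3, 4, 8, 5, 8, 5, 2, 2]
Step 2: Midrank |d_i| (ties get averaged ranks).
ranks: |2|->2, |7|->8, |8|->10, |3|->4, |4|->5, |8|->10, |5|->6.5, |8|->10, |5|->6.5, |2|->2, |2|->2
Step 3: Attach original signs; sum ranks with positive sign and with negative sign.
W+ = 2 + 8 + 10 + 4 + 10 = 34
W- = 5 + 10 + 6.5 + 6.5 + 2 + 2 = 32
(Check: W+ + W- = 66 should equal n(n+1)/2 = 66.)
Step 4: Test statistic W = min(W+, W-) = 32.
Step 5: Ties in |d|, so use the tie-corrected normal approximation.
        E[W] = n(n+1)/4 = 11*12/4 = 33.
        Tie groups: |d|=2 (t=3), |d|=5 (t=2), |d|=8 (t=3); sum(t^3 - t) = 54.
        Var[W] = n(n+1)(2n+1)/24 - sum(t^3-t)/48 = 3036/24 - 54/48 = 125.375.
        z = (W - E[W]) / sqrt(Var[W]) = (32 - 33) / 11.1971 = -0.0893.
        Two-sided p = 2*Phi(z) = 0.928836.
Step 6: alpha = 0.05. fail to reject H0.

W+ = 34, W- = 32, W = min = 32, p = 0.928836, fail to reject H0.


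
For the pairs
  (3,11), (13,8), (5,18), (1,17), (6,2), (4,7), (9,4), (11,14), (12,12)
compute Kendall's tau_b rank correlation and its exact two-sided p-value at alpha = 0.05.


Step 1: Enumerate the 36 unordered pairs (i,j) with i<j and classify each by sign(x_j-x_i) * sign(y_j-y_i).
  (1,2):dx=+10,dy=-3->D; (1,3):dx=+2,dy=+7->C; (1,4):dx=-2,dy=+6->D; (1,5):dx=+3,dy=-9->D
  (1,6):dx=+1,dy=-4->D; (1,7):dx=+6,dy=-7->D; (1,8):dx=+8,dy=+3->C; (1,9):dx=+9,dy=+1->C
  (2,3):dx=-8,dy=+10->D; (2,4):dx=-12,dy=+9->D; (2,5):dx=-7,dy=-6->C; (2,6):dx=-9,dy=-1->C
  (2,7):dx=-4,dy=-4->C; (2,8):dx=-2,dy=+6->D; (2,9):dx=-1,dy=+4->D; (3,4):dx=-4,dy=-1->C
  (3,5):dx=+1,dy=-16->D; (3,6):dx=-1,dy=-11->C; (3,7):dx=+4,dy=-14->D; (3,8):dx=+6,dy=-4->D
  (3,9):dx=+7,dy=-6->D; (4,5):dx=+5,dy=-15->D; (4,6):dx=+3,dy=-10->D; (4,7):dx=+8,dy=-13->D
  (4,8):dx=+10,dy=-3->D; (4,9):dx=+11,dy=-5->D; (5,6):dx=-2,dy=+5->D; (5,7):dx=+3,dy=+2->C
  (5,8):dx=+5,dy=+12->C; (5,9):dx=+6,dy=+10->C; (6,7):dx=+5,dy=-3->D; (6,8):dx=+7,dy=+7->C
  (6,9):dx=+8,dy=+5->C; (7,8):dx=+2,dy=+10->C; (7,9):dx=+3,dy=+8->C; (8,9):dx=+1,dy=-2->D
Step 2: C = 15, D = 21, total pairs = 36.
Step 3: tau = (C - D)/(n(n-1)/2) = (15 - 21)/36 = -0.166667.
Step 4: Exact two-sided p-value (enumerate n! = 362880 permutations of y under H0): p = 0.612202.
Step 5: alpha = 0.05. fail to reject H0.

tau_b = -0.1667 (C=15, D=21), p = 0.612202, fail to reject H0.


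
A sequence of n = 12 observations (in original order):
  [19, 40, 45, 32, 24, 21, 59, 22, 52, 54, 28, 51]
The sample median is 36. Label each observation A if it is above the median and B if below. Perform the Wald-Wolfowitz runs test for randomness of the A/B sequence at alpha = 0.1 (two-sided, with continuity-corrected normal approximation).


Step 1: Compute median = 36; label A = above, B = below.
Labels in order: BAABBBABAABA  (n_A = 6, n_B = 6)
Step 2: Count runs R = 8.
Step 3: Under H0 (random ordering), E[R] = 2*n_A*n_B/(n_A+n_B) + 1 = 2*6*6/12 + 1 = 7.0000.
        Var[R] = 2*n_A*n_B*(2*n_A*n_B - n_A - n_B) / ((n_A+n_B)^2 * (n_A+n_B-1)) = 4320/1584 = 2.7273.
        SD[R] = 1.6514.
Step 4: Continuity-corrected z = (R - 0.5 - E[R]) / SD[R] = (8 - 0.5 - 7.0000) / 1.6514 = 0.3028.
Step 5: Two-sided p-value via normal approximation = 2*(1 - Phi(|z|)) = 0.762069.
Step 6: alpha = 0.1. fail to reject H0.

R = 8, z = 0.3028, p = 0.762069, fail to reject H0.


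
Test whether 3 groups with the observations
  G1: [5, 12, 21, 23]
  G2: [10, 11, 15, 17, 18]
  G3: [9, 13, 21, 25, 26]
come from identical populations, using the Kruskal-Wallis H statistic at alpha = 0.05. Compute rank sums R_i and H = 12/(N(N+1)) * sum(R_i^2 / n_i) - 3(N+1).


Step 1: Combine all N = 14 observations and assign midranks.
sorted (value, group, rank): (5,G1,1), (9,G3,2), (10,G2,3), (11,G2,4), (12,G1,5), (13,G3,6), (15,G2,7), (17,G2,8), (18,G2,9), (21,G1,10.5), (21,G3,10.5), (23,G1,12), (25,G3,13), (26,G3,14)
Step 2: Sum ranks within each group.
R_1 = 28.5 (n_1 = 4)
R_2 = 31 (n_2 = 5)
R_3 = 45.5 (n_3 = 5)
Step 3: H = 12/(N(N+1)) * sum(R_i^2/n_i) - 3(N+1)
     = 12/(14*15) * (28.5^2/4 + 31^2/5 + 45.5^2/5) - 3*15
     = 0.057143 * 809.312 - 45
     = 1.246429.
Step 4: Ties present; correction factor C = 1 - 6/(14^3 - 14) = 0.997802. Corrected H = 1.246429 / 0.997802 = 1.249174.
Step 5: Under H0, H ~ chi^2(2); p-value = 0.535483.
Step 6: alpha = 0.05. fail to reject H0.

H = 1.2492, df = 2, p = 0.535483, fail to reject H0.


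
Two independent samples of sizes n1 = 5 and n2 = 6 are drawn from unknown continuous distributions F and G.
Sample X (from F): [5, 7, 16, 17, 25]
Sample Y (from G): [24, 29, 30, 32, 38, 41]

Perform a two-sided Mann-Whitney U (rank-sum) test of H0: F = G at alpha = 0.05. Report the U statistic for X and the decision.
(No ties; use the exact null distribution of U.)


Step 1: Combine and sort all 11 observations; assign midranks.
sorted (value, group): (5,X), (7,X), (16,X), (17,X), (24,Y), (25,X), (29,Y), (30,Y), (32,Y), (38,Y), (41,Y)
ranks: 5->1, 7->2, 16->3, 17->4, 24->5, 25->6, 29->7, 30->8, 32->9, 38->10, 41->11
Step 2: Rank sum for X: R1 = 1 + 2 + 3 + 4 + 6 = 16.
Step 3: U_X = R1 - n1(n1+1)/2 = 16 - 5*6/2 = 16 - 15 = 1.
       U_Y = n1*n2 - U_X = 30 - 1 = 29.
Step 4: No ties, so the exact null distribution of U (based on enumerating the C(11,5) = 462 equally likely rank assignments) gives the two-sided p-value.
Step 5: p-value = 0.008658; compare to alpha = 0.05. reject H0.

U_X = 1, p = 0.008658, reject H0 at alpha = 0.05.


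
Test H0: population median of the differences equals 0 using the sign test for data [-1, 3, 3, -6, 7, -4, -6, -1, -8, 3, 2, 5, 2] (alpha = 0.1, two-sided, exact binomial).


Step 1: Discard zero differences. Original n = 13; n_eff = number of nonzero differences = 13.
Nonzero differences (with sign): -1, +3, +3, -6, +7, -4, -6, -1, -8, +3, +2, +5, +2
Step 2: Count signs: positive = 7, negative = 6.
Step 3: Under H0: P(positive) = 0.5, so the number of positives S ~ Bin(13, 0.5).
Step 4: Two-sided exact p-value = sum of Bin(13,0.5) probabilities at or below the observed probability = 1.000000.
Step 5: alpha = 0.1. fail to reject H0.

n_eff = 13, pos = 7, neg = 6, p = 1.000000, fail to reject H0.


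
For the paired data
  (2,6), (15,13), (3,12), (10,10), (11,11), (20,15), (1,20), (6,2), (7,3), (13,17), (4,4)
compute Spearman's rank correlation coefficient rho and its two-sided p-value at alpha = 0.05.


Step 1: Rank x and y separately (midranks; no ties here).
rank(x): 2->2, 15->10, 3->3, 10->7, 11->8, 20->11, 1->1, 6->5, 7->6, 13->9, 4->4
rank(y): 6->4, 13->8, 12->7, 10->5, 11->6, 15->9, 20->11, 2->1, 3->2, 17->10, 4->3
Step 2: d_i = R_x(i) - R_y(i); compute d_i^2.
  (2-4)^2=4, (10-8)^2=4, (3-7)^2=16, (7-5)^2=4, (8-6)^2=4, (11-9)^2=4, (1-11)^2=100, (5-1)^2=16, (6-2)^2=16, (9-10)^2=1, (4-3)^2=1
sum(d^2) = 170.
Step 3: rho = 1 - 6*170 / (11*(11^2 - 1)) = 1 - 1020/1320 = 0.227273.
Step 4: Under H0, t = rho * sqrt((n-2)/(1-rho^2)) = 0.7001 ~ t(9).
Step 5: Two-sided p-value from the t-distribution with 9 df = 0.501536.
Step 6: alpha = 0.05. fail to reject H0.

rho = 0.2273, p = 0.501536, fail to reject H0 at alpha = 0.05.


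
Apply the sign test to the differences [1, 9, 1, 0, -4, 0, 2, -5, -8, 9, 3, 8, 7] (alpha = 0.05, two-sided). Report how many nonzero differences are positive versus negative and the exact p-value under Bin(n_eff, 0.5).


Step 1: Discard zero differences. Original n = 13; n_eff = number of nonzero differences = 11.
Nonzero differences (with sign): +1, +9, +1, -4, +2, -5, -8, +9, +3, +8, +7
Step 2: Count signs: positive = 8, negative = 3.
Step 3: Under H0: P(positive) = 0.5, so the number of positives S ~ Bin(11, 0.5).
Step 4: Two-sided exact p-value = sum of Bin(11,0.5) probabilities at or below the observed probability = 0.226562.
Step 5: alpha = 0.05. fail to reject H0.

n_eff = 11, pos = 8, neg = 3, p = 0.226562, fail to reject H0.


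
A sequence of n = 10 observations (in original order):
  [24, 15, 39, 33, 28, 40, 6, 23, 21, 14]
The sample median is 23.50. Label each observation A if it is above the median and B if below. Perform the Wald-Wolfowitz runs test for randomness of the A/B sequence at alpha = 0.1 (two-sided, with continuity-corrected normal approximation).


Step 1: Compute median = 23.50; label A = above, B = below.
Labels in order: ABAAAABBBB  (n_A = 5, n_B = 5)
Step 2: Count runs R = 4.
Step 3: Under H0 (random ordering), E[R] = 2*n_A*n_B/(n_A+n_B) + 1 = 2*5*5/10 + 1 = 6.0000.
        Var[R] = 2*n_A*n_B*(2*n_A*n_B - n_A - n_B) / ((n_A+n_B)^2 * (n_A+n_B-1)) = 2000/900 = 2.2222.
        SD[R] = 1.4907.
Step 4: Continuity-corrected z = (R + 0.5 - E[R]) / SD[R] = (4 + 0.5 - 6.0000) / 1.4907 = -1.0062.
Step 5: Two-sided p-value via normal approximation = 2*(1 - Phi(|z|)) = 0.314305.
Step 6: alpha = 0.1. fail to reject H0.

R = 4, z = -1.0062, p = 0.314305, fail to reject H0.


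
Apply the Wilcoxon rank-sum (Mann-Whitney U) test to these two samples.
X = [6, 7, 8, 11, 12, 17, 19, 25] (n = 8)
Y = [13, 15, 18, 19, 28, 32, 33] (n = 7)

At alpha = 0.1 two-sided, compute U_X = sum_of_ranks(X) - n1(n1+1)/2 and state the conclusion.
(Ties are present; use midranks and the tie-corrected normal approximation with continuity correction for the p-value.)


Step 1: Combine and sort all 15 observations; assign midranks.
sorted (value, group): (6,X), (7,X), (8,X), (11,X), (12,X), (13,Y), (15,Y), (17,X), (18,Y), (19,X), (19,Y), (25,X), (28,Y), (32,Y), (33,Y)
ranks: 6->1, 7->2, 8->3, 11->4, 12->5, 13->6, 15->7, 17->8, 18->9, 19->10.5, 19->10.5, 25->12, 28->13, 32->14, 33->15
Step 2: Rank sum for X: R1 = 1 + 2 + 3 + 4 + 5 + 8 + 10.5 + 12 = 45.5.
Step 3: U_X = R1 - n1(n1+1)/2 = 45.5 - 8*9/2 = 45.5 - 36 = 9.5.
       U_Y = n1*n2 - U_X = 56 - 9.5 = 46.5.
Step 4: Ties are present, so use the tie-corrected normal approximation (with continuity correction) for the p-value.
Step 5: p-value = 0.037073; compare to alpha = 0.1. reject H0.

U_X = 9.5, p = 0.037073, reject H0 at alpha = 0.1.


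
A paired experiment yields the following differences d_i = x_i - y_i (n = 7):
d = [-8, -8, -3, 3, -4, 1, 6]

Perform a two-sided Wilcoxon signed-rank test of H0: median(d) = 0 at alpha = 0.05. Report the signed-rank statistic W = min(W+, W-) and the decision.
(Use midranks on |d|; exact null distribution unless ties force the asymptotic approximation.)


Step 1: Drop any zero differences (none here) and take |d_i|.
|d| = [8, 8, 3, 3, 4, 1, 6]
Step 2: Midrank |d_i| (ties get averaged ranks).
ranks: |8|->6.5, |8|->6.5, |3|->2.5, |3|->2.5, |4|->4, |1|->1, |6|->5
Step 3: Attach original signs; sum ranks with positive sign and with negative sign.
W+ = 2.5 + 1 + 5 = 8.5
W- = 6.5 + 6.5 + 2.5 + 4 = 19.5
(Check: W+ + W- = 28 should equal n(n+1)/2 = 28.)
Step 4: Test statistic W = min(W+, W-) = 8.5.
Step 5: Ties in |d|, so use the tie-corrected normal approximation.
        E[W] = n(n+1)/4 = 7*8/4 = 14.
        Tie groups: |d|=3 (t=2), |d|=8 (t=2); sum(t^3 - t) = 12.
        Var[W] = n(n+1)(2n+1)/24 - sum(t^3-t)/48 = 840/24 - 12/48 = 34.75.
        z = (W - E[W]) / sqrt(Var[W]) = (8.5 - 14) / 5.8949 = -0.9330.
        Two-sided p = 2*Phi(z) = 0.350816.
Step 6: alpha = 0.05. fail to reject H0.

W+ = 8.5, W- = 19.5, W = min = 8.5, p = 0.350816, fail to reject H0.


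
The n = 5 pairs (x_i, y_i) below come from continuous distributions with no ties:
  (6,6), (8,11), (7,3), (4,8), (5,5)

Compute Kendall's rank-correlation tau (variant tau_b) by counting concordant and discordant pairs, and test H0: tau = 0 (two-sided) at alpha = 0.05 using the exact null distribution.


Step 1: Enumerate the 10 unordered pairs (i,j) with i<j and classify each by sign(x_j-x_i) * sign(y_j-y_i).
  (1,2):dx=+2,dy=+5->C; (1,3):dx=+1,dy=-3->D; (1,4):dx=-2,dy=+2->D; (1,5):dx=-1,dy=-1->C
  (2,3):dx=-1,dy=-8->C; (2,4):dx=-4,dy=-3->C; (2,5):dx=-3,dy=-6->C; (3,4):dx=-3,dy=+5->D
  (3,5):dx=-2,dy=+2->D; (4,5):dx=+1,dy=-3->D
Step 2: C = 5, D = 5, total pairs = 10.
Step 3: tau = (C - D)/(n(n-1)/2) = (5 - 5)/10 = 0.000000.
Step 4: Exact two-sided p-value (enumerate n! = 120 permutations of y under H0): p = 1.000000.
Step 5: alpha = 0.05. fail to reject H0.

tau_b = 0.0000 (C=5, D=5), p = 1.000000, fail to reject H0.


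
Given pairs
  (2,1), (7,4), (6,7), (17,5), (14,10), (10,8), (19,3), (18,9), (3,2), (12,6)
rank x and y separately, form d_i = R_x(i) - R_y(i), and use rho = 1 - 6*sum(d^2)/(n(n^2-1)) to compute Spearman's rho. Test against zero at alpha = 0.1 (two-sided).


Step 1: Rank x and y separately (midranks; no ties here).
rank(x): 2->1, 7->4, 6->3, 17->8, 14->7, 10->5, 19->10, 18->9, 3->2, 12->6
rank(y): 1->1, 4->4, 7->7, 5->5, 10->10, 8->8, 3->3, 9->9, 2->2, 6->6
Step 2: d_i = R_x(i) - R_y(i); compute d_i^2.
  (1-1)^2=0, (4-4)^2=0, (3-7)^2=16, (8-5)^2=9, (7-10)^2=9, (5-8)^2=9, (10-3)^2=49, (9-9)^2=0, (2-2)^2=0, (6-6)^2=0
sum(d^2) = 92.
Step 3: rho = 1 - 6*92 / (10*(10^2 - 1)) = 1 - 552/990 = 0.442424.
Step 4: Under H0, t = rho * sqrt((n-2)/(1-rho^2)) = 1.3954 ~ t(8).
Step 5: Two-sided p-value from the t-distribution with 8 df = 0.200423.
Step 6: alpha = 0.1. fail to reject H0.

rho = 0.4424, p = 0.200423, fail to reject H0 at alpha = 0.1.


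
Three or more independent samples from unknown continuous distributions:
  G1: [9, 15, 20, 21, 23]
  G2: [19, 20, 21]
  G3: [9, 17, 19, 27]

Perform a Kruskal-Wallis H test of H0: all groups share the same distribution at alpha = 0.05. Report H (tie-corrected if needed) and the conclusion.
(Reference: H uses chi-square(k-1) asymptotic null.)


Step 1: Combine all N = 12 observations and assign midranks.
sorted (value, group, rank): (9,G1,1.5), (9,G3,1.5), (15,G1,3), (17,G3,4), (19,G2,5.5), (19,G3,5.5), (20,G1,7.5), (20,G2,7.5), (21,G1,9.5), (21,G2,9.5), (23,G1,11), (27,G3,12)
Step 2: Sum ranks within each group.
R_1 = 32.5 (n_1 = 5)
R_2 = 22.5 (n_2 = 3)
R_3 = 23 (n_3 = 4)
Step 3: H = 12/(N(N+1)) * sum(R_i^2/n_i) - 3(N+1)
     = 12/(12*13) * (32.5^2/5 + 22.5^2/3 + 23^2/4) - 3*13
     = 0.076923 * 512.25 - 39
     = 0.403846.
Step 4: Ties present; correction factor C = 1 - 24/(12^3 - 12) = 0.986014. Corrected H = 0.403846 / 0.986014 = 0.409574.
Step 5: Under H0, H ~ chi^2(2); p-value = 0.814821.
Step 6: alpha = 0.05. fail to reject H0.

H = 0.4096, df = 2, p = 0.814821, fail to reject H0.


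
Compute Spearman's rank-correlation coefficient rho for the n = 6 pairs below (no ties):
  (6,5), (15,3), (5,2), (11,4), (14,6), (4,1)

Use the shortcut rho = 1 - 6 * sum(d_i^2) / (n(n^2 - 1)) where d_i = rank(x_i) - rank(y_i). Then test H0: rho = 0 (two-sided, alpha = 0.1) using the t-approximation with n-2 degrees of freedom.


Step 1: Rank x and y separately (midranks; no ties here).
rank(x): 6->3, 15->6, 5->2, 11->4, 14->5, 4->1
rank(y): 5->5, 3->3, 2->2, 4->4, 6->6, 1->1
Step 2: d_i = R_x(i) - R_y(i); compute d_i^2.
  (3-5)^2=4, (6-3)^2=9, (2-2)^2=0, (4-4)^2=0, (5-6)^2=1, (1-1)^2=0
sum(d^2) = 14.
Step 3: rho = 1 - 6*14 / (6*(6^2 - 1)) = 1 - 84/210 = 0.600000.
Step 4: Under H0, t = rho * sqrt((n-2)/(1-rho^2)) = 1.5000 ~ t(4).
Step 5: Two-sided p-value from the t-distribution with 4 df = 0.208000.
Step 6: alpha = 0.1. fail to reject H0.

rho = 0.6000, p = 0.208000, fail to reject H0 at alpha = 0.1.


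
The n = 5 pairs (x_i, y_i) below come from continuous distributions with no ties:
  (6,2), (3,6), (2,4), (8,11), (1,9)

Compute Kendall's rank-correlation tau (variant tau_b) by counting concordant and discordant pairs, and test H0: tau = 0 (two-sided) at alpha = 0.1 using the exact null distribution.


Step 1: Enumerate the 10 unordered pairs (i,j) with i<j and classify each by sign(x_j-x_i) * sign(y_j-y_i).
  (1,2):dx=-3,dy=+4->D; (1,3):dx=-4,dy=+2->D; (1,4):dx=+2,dy=+9->C; (1,5):dx=-5,dy=+7->D
  (2,3):dx=-1,dy=-2->C; (2,4):dx=+5,dy=+5->C; (2,5):dx=-2,dy=+3->D; (3,4):dx=+6,dy=+7->C
  (3,5):dx=-1,dy=+5->D; (4,5):dx=-7,dy=-2->C
Step 2: C = 5, D = 5, total pairs = 10.
Step 3: tau = (C - D)/(n(n-1)/2) = (5 - 5)/10 = 0.000000.
Step 4: Exact two-sided p-value (enumerate n! = 120 permutations of y under H0): p = 1.000000.
Step 5: alpha = 0.1. fail to reject H0.

tau_b = 0.0000 (C=5, D=5), p = 1.000000, fail to reject H0.


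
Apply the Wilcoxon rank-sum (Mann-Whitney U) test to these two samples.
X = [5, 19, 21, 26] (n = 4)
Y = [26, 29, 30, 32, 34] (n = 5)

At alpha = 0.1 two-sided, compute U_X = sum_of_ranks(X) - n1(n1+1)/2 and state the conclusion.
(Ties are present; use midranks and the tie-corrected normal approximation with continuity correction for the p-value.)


Step 1: Combine and sort all 9 observations; assign midranks.
sorted (value, group): (5,X), (19,X), (21,X), (26,X), (26,Y), (29,Y), (30,Y), (32,Y), (34,Y)
ranks: 5->1, 19->2, 21->3, 26->4.5, 26->4.5, 29->6, 30->7, 32->8, 34->9
Step 2: Rank sum for X: R1 = 1 + 2 + 3 + 4.5 = 10.5.
Step 3: U_X = R1 - n1(n1+1)/2 = 10.5 - 4*5/2 = 10.5 - 10 = 0.5.
       U_Y = n1*n2 - U_X = 20 - 0.5 = 19.5.
Step 4: Ties are present, so use the tie-corrected normal approximation (with continuity correction) for the p-value.
Step 5: p-value = 0.026844; compare to alpha = 0.1. reject H0.

U_X = 0.5, p = 0.026844, reject H0 at alpha = 0.1.


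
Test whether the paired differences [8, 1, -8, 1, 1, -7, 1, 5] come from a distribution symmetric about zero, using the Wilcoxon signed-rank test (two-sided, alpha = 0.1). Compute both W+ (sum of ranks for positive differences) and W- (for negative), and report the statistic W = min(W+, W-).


Step 1: Drop any zero differences (none here) and take |d_i|.
|d| = [8, 1, 8, 1, 1, 7, 1, 5]
Step 2: Midrank |d_i| (ties get averaged ranks).
ranks: |8|->7.5, |1|->2.5, |8|->7.5, |1|->2.5, |1|->2.5, |7|->6, |1|->2.5, |5|->5
Step 3: Attach original signs; sum ranks with positive sign and with negative sign.
W+ = 7.5 + 2.5 + 2.5 + 2.5 + 2.5 + 5 = 22.5
W- = 7.5 + 6 = 13.5
(Check: W+ + W- = 36 should equal n(n+1)/2 = 36.)
Step 4: Test statistic W = min(W+, W-) = 13.5.
Step 5: Ties in |d|, so use the tie-corrected normal approximation.
        E[W] = n(n+1)/4 = 8*9/4 = 18.
        Tie groups: |d|=1 (t=4), |d|=8 (t=2); sum(t^3 - t) = 66.
        Var[W] = n(n+1)(2n+1)/24 - sum(t^3-t)/48 = 1224/24 - 66/48 = 49.625.
        z = (W - E[W]) / sqrt(Var[W]) = (13.5 - 18) / 7.0445 = -0.6388.
        Two-sided p = 2*Phi(z) = 0.522956.
Step 6: alpha = 0.1. fail to reject H0.

W+ = 22.5, W- = 13.5, W = min = 13.5, p = 0.522956, fail to reject H0.


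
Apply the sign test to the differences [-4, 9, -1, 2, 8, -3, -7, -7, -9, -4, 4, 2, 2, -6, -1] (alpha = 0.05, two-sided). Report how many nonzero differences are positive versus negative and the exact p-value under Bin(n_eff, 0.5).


Step 1: Discard zero differences. Original n = 15; n_eff = number of nonzero differences = 15.
Nonzero differences (with sign): -4, +9, -1, +2, +8, -3, -7, -7, -9, -4, +4, +2, +2, -6, -1
Step 2: Count signs: positive = 6, negative = 9.
Step 3: Under H0: P(positive) = 0.5, so the number of positives S ~ Bin(15, 0.5).
Step 4: Two-sided exact p-value = sum of Bin(15,0.5) probabilities at or below the observed probability = 0.607239.
Step 5: alpha = 0.05. fail to reject H0.

n_eff = 15, pos = 6, neg = 9, p = 0.607239, fail to reject H0.


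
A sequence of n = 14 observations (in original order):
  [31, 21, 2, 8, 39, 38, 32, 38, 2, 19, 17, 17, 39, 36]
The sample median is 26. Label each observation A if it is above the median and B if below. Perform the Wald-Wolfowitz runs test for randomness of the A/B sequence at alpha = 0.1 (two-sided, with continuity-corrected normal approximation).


Step 1: Compute median = 26; label A = above, B = below.
Labels in order: ABBBAAAABBBBAA  (n_A = 7, n_B = 7)
Step 2: Count runs R = 5.
Step 3: Under H0 (random ordering), E[R] = 2*n_A*n_B/(n_A+n_B) + 1 = 2*7*7/14 + 1 = 8.0000.
        Var[R] = 2*n_A*n_B*(2*n_A*n_B - n_A - n_B) / ((n_A+n_B)^2 * (n_A+n_B-1)) = 8232/2548 = 3.2308.
        SD[R] = 1.7974.
Step 4: Continuity-corrected z = (R + 0.5 - E[R]) / SD[R] = (5 + 0.5 - 8.0000) / 1.7974 = -1.3909.
Step 5: Two-sided p-value via normal approximation = 2*(1 - Phi(|z|)) = 0.164264.
Step 6: alpha = 0.1. fail to reject H0.

R = 5, z = -1.3909, p = 0.164264, fail to reject H0.


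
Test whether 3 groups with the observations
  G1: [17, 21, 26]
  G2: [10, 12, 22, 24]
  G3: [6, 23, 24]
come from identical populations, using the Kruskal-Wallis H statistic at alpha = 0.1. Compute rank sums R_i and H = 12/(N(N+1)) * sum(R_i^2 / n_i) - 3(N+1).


Step 1: Combine all N = 10 observations and assign midranks.
sorted (value, group, rank): (6,G3,1), (10,G2,2), (12,G2,3), (17,G1,4), (21,G1,5), (22,G2,6), (23,G3,7), (24,G2,8.5), (24,G3,8.5), (26,G1,10)
Step 2: Sum ranks within each group.
R_1 = 19 (n_1 = 3)
R_2 = 19.5 (n_2 = 4)
R_3 = 16.5 (n_3 = 3)
Step 3: H = 12/(N(N+1)) * sum(R_i^2/n_i) - 3(N+1)
     = 12/(10*11) * (19^2/3 + 19.5^2/4 + 16.5^2/3) - 3*11
     = 0.109091 * 306.146 - 33
     = 0.397727.
Step 4: Ties present; correction factor C = 1 - 6/(10^3 - 10) = 0.993939. Corrected H = 0.397727 / 0.993939 = 0.400152.
Step 5: Under H0, H ~ chi^2(2); p-value = 0.818668.
Step 6: alpha = 0.1. fail to reject H0.

H = 0.4002, df = 2, p = 0.818668, fail to reject H0.


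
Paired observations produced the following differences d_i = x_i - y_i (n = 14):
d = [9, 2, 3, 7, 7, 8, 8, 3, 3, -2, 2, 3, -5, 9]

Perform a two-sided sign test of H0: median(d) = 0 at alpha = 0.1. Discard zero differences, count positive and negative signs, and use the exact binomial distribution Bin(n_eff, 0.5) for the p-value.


Step 1: Discard zero differences. Original n = 14; n_eff = number of nonzero differences = 14.
Nonzero differences (with sign): +9, +2, +3, +7, +7, +8, +8, +3, +3, -2, +2, +3, -5, +9
Step 2: Count signs: positive = 12, negative = 2.
Step 3: Under H0: P(positive) = 0.5, so the number of positives S ~ Bin(14, 0.5).
Step 4: Two-sided exact p-value = sum of Bin(14,0.5) probabilities at or below the observed probability = 0.012939.
Step 5: alpha = 0.1. reject H0.

n_eff = 14, pos = 12, neg = 2, p = 0.012939, reject H0.


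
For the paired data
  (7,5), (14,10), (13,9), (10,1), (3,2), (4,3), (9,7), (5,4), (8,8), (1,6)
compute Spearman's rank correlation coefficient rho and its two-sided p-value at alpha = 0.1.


Step 1: Rank x and y separately (midranks; no ties here).
rank(x): 7->5, 14->10, 13->9, 10->8, 3->2, 4->3, 9->7, 5->4, 8->6, 1->1
rank(y): 5->5, 10->10, 9->9, 1->1, 2->2, 3->3, 7->7, 4->4, 8->8, 6->6
Step 2: d_i = R_x(i) - R_y(i); compute d_i^2.
  (5-5)^2=0, (10-10)^2=0, (9-9)^2=0, (8-1)^2=49, (2-2)^2=0, (3-3)^2=0, (7-7)^2=0, (4-4)^2=0, (6-8)^2=4, (1-6)^2=25
sum(d^2) = 78.
Step 3: rho = 1 - 6*78 / (10*(10^2 - 1)) = 1 - 468/990 = 0.527273.
Step 4: Under H0, t = rho * sqrt((n-2)/(1-rho^2)) = 1.7552 ~ t(8).
Step 5: Two-sided p-value from the t-distribution with 8 df = 0.117308.
Step 6: alpha = 0.1. fail to reject H0.

rho = 0.5273, p = 0.117308, fail to reject H0 at alpha = 0.1.


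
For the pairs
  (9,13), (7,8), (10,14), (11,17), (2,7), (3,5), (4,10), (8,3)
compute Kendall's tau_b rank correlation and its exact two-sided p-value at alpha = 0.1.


Step 1: Enumerate the 28 unordered pairs (i,j) with i<j and classify each by sign(x_j-x_i) * sign(y_j-y_i).
  (1,2):dx=-2,dy=-5->C; (1,3):dx=+1,dy=+1->C; (1,4):dx=+2,dy=+4->C; (1,5):dx=-7,dy=-6->C
  (1,6):dx=-6,dy=-8->C; (1,7):dx=-5,dy=-3->C; (1,8):dx=-1,dy=-10->C; (2,3):dx=+3,dy=+6->C
  (2,4):dx=+4,dy=+9->C; (2,5):dx=-5,dy=-1->C; (2,6):dx=-4,dy=-3->C; (2,7):dx=-3,dy=+2->D
  (2,8):dx=+1,dy=-5->D; (3,4):dx=+1,dy=+3->C; (3,5):dx=-8,dy=-7->C; (3,6):dx=-7,dy=-9->C
  (3,7):dx=-6,dy=-4->C; (3,8):dx=-2,dy=-11->C; (4,5):dx=-9,dy=-10->C; (4,6):dx=-8,dy=-12->C
  (4,7):dx=-7,dy=-7->C; (4,8):dx=-3,dy=-14->C; (5,6):dx=+1,dy=-2->D; (5,7):dx=+2,dy=+3->C
  (5,8):dx=+6,dy=-4->D; (6,7):dx=+1,dy=+5->C; (6,8):dx=+5,dy=-2->D; (7,8):dx=+4,dy=-7->D
Step 2: C = 22, D = 6, total pairs = 28.
Step 3: tau = (C - D)/(n(n-1)/2) = (22 - 6)/28 = 0.571429.
Step 4: Exact two-sided p-value (enumerate n! = 40320 permutations of y under H0): p = 0.061012.
Step 5: alpha = 0.1. reject H0.

tau_b = 0.5714 (C=22, D=6), p = 0.061012, reject H0.


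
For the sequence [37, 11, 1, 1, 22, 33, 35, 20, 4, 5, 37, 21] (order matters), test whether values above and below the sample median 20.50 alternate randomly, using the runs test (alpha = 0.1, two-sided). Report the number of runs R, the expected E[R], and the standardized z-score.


Step 1: Compute median = 20.50; label A = above, B = below.
Labels in order: ABBBAAABBBAA  (n_A = 6, n_B = 6)
Step 2: Count runs R = 5.
Step 3: Under H0 (random ordering), E[R] = 2*n_A*n_B/(n_A+n_B) + 1 = 2*6*6/12 + 1 = 7.0000.
        Var[R] = 2*n_A*n_B*(2*n_A*n_B - n_A - n_B) / ((n_A+n_B)^2 * (n_A+n_B-1)) = 4320/1584 = 2.7273.
        SD[R] = 1.6514.
Step 4: Continuity-corrected z = (R + 0.5 - E[R]) / SD[R] = (5 + 0.5 - 7.0000) / 1.6514 = -0.9083.
Step 5: Two-sided p-value via normal approximation = 2*(1 - Phi(|z|)) = 0.363722.
Step 6: alpha = 0.1. fail to reject H0.

R = 5, z = -0.9083, p = 0.363722, fail to reject H0.


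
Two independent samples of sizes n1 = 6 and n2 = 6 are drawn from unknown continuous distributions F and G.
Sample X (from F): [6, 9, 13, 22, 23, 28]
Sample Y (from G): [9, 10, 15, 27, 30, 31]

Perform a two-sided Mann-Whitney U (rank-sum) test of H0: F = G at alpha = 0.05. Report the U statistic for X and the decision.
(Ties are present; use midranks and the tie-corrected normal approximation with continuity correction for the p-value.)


Step 1: Combine and sort all 12 observations; assign midranks.
sorted (value, group): (6,X), (9,X), (9,Y), (10,Y), (13,X), (15,Y), (22,X), (23,X), (27,Y), (28,X), (30,Y), (31,Y)
ranks: 6->1, 9->2.5, 9->2.5, 10->4, 13->5, 15->6, 22->7, 23->8, 27->9, 28->10, 30->11, 31->12
Step 2: Rank sum for X: R1 = 1 + 2.5 + 5 + 7 + 8 + 10 = 33.5.
Step 3: U_X = R1 - n1(n1+1)/2 = 33.5 - 6*7/2 = 33.5 - 21 = 12.5.
       U_Y = n1*n2 - U_X = 36 - 12.5 = 23.5.
Step 4: Ties are present, so use the tie-corrected normal approximation (with continuity correction) for the p-value.
Step 5: p-value = 0.422527; compare to alpha = 0.05. fail to reject H0.

U_X = 12.5, p = 0.422527, fail to reject H0 at alpha = 0.05.


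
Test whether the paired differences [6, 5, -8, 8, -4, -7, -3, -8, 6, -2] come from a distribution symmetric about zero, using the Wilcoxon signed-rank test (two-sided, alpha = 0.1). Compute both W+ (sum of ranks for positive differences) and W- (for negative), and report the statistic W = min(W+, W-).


Step 1: Drop any zero differences (none here) and take |d_i|.
|d| = [6, 5, 8, 8, 4, 7, 3, 8, 6, 2]
Step 2: Midrank |d_i| (ties get averaged ranks).
ranks: |6|->5.5, |5|->4, |8|->9, |8|->9, |4|->3, |7|->7, |3|->2, |8|->9, |6|->5.5, |2|->1
Step 3: Attach original signs; sum ranks with positive sign and with negative sign.
W+ = 5.5 + 4 + 9 + 5.5 = 24
W- = 9 + 3 + 7 + 2 + 9 + 1 = 31
(Check: W+ + W- = 55 should equal n(n+1)/2 = 55.)
Step 4: Test statistic W = min(W+, W-) = 24.
Step 5: Ties in |d|, so use the tie-corrected normal approximation.
        E[W] = n(n+1)/4 = 10*11/4 = 27.5.
        Tie groups: |d|=6 (t=2), |d|=8 (t=3); sum(t^3 - t) = 30.
        Var[W] = n(n+1)(2n+1)/24 - sum(t^3-t)/48 = 2310/24 - 30/48 = 95.625.
        z = (W - E[W]) / sqrt(Var[W]) = (24 - 27.5) / 9.7788 = -0.3579.
        Two-sided p = 2*Phi(z) = 0.720405.
Step 6: alpha = 0.1. fail to reject H0.

W+ = 24, W- = 31, W = min = 24, p = 0.720405, fail to reject H0.


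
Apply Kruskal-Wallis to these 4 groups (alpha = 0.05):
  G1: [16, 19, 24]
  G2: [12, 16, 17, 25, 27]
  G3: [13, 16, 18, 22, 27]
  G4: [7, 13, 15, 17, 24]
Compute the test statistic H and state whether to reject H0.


Step 1: Combine all N = 18 observations and assign midranks.
sorted (value, group, rank): (7,G4,1), (12,G2,2), (13,G3,3.5), (13,G4,3.5), (15,G4,5), (16,G1,7), (16,G2,7), (16,G3,7), (17,G2,9.5), (17,G4,9.5), (18,G3,11), (19,G1,12), (22,G3,13), (24,G1,14.5), (24,G4,14.5), (25,G2,16), (27,G2,17.5), (27,G3,17.5)
Step 2: Sum ranks within each group.
R_1 = 33.5 (n_1 = 3)
R_2 = 52 (n_2 = 5)
R_3 = 52 (n_3 = 5)
R_4 = 33.5 (n_4 = 5)
Step 3: H = 12/(N(N+1)) * sum(R_i^2/n_i) - 3(N+1)
     = 12/(18*19) * (33.5^2/3 + 52^2/5 + 52^2/5 + 33.5^2/5) - 3*19
     = 0.035088 * 1680.13 - 57
     = 1.952047.
Step 4: Ties present; correction factor C = 1 - 48/(18^3 - 18) = 0.991744. Corrected H = 1.952047 / 0.991744 = 1.968297.
Step 5: Under H0, H ~ chi^2(3); p-value = 0.579013.
Step 6: alpha = 0.05. fail to reject H0.

H = 1.9683, df = 3, p = 0.579013, fail to reject H0.


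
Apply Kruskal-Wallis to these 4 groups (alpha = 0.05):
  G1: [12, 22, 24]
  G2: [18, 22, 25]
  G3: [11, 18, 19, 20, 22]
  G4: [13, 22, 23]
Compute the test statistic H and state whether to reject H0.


Step 1: Combine all N = 14 observations and assign midranks.
sorted (value, group, rank): (11,G3,1), (12,G1,2), (13,G4,3), (18,G2,4.5), (18,G3,4.5), (19,G3,6), (20,G3,7), (22,G1,9.5), (22,G2,9.5), (22,G3,9.5), (22,G4,9.5), (23,G4,12), (24,G1,13), (25,G2,14)
Step 2: Sum ranks within each group.
R_1 = 24.5 (n_1 = 3)
R_2 = 28 (n_2 = 3)
R_3 = 28 (n_3 = 5)
R_4 = 24.5 (n_4 = 3)
Step 3: H = 12/(N(N+1)) * sum(R_i^2/n_i) - 3(N+1)
     = 12/(14*15) * (24.5^2/3 + 28^2/3 + 28^2/5 + 24.5^2/3) - 3*15
     = 0.057143 * 818.3 - 45
     = 1.760000.
Step 4: Ties present; correction factor C = 1 - 66/(14^3 - 14) = 0.975824. Corrected H = 1.760000 / 0.975824 = 1.803604.
Step 5: Under H0, H ~ chi^2(3); p-value = 0.614151.
Step 6: alpha = 0.05. fail to reject H0.

H = 1.8036, df = 3, p = 0.614151, fail to reject H0.


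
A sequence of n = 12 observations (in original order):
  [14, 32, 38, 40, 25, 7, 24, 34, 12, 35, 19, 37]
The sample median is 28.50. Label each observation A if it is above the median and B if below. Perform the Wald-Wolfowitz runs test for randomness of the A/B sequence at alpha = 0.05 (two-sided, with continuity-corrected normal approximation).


Step 1: Compute median = 28.50; label A = above, B = below.
Labels in order: BAAABBBABABA  (n_A = 6, n_B = 6)
Step 2: Count runs R = 8.
Step 3: Under H0 (random ordering), E[R] = 2*n_A*n_B/(n_A+n_B) + 1 = 2*6*6/12 + 1 = 7.0000.
        Var[R] = 2*n_A*n_B*(2*n_A*n_B - n_A - n_B) / ((n_A+n_B)^2 * (n_A+n_B-1)) = 4320/1584 = 2.7273.
        SD[R] = 1.6514.
Step 4: Continuity-corrected z = (R - 0.5 - E[R]) / SD[R] = (8 - 0.5 - 7.0000) / 1.6514 = 0.3028.
Step 5: Two-sided p-value via normal approximation = 2*(1 - Phi(|z|)) = 0.762069.
Step 6: alpha = 0.05. fail to reject H0.

R = 8, z = 0.3028, p = 0.762069, fail to reject H0.


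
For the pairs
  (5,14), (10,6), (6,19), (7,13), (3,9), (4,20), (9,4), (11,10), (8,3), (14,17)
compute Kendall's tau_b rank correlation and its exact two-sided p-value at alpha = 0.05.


Step 1: Enumerate the 45 unordered pairs (i,j) with i<j and classify each by sign(x_j-x_i) * sign(y_j-y_i).
  (1,2):dx=+5,dy=-8->D; (1,3):dx=+1,dy=+5->C; (1,4):dx=+2,dy=-1->D; (1,5):dx=-2,dy=-5->C
  (1,6):dx=-1,dy=+6->D; (1,7):dx=+4,dy=-10->D; (1,8):dx=+6,dy=-4->D; (1,9):dx=+3,dy=-11->D
  (1,10):dx=+9,dy=+3->C; (2,3):dx=-4,dy=+13->D; (2,4):dx=-3,dy=+7->D; (2,5):dx=-7,dy=+3->D
  (2,6):dx=-6,dy=+14->D; (2,7):dx=-1,dy=-2->C; (2,8):dx=+1,dy=+4->C; (2,9):dx=-2,dy=-3->C
  (2,10):dx=+4,dy=+11->C; (3,4):dx=+1,dy=-6->D; (3,5):dx=-3,dy=-10->C; (3,6):dx=-2,dy=+1->D
  (3,7):dx=+3,dy=-15->D; (3,8):dx=+5,dy=-9->D; (3,9):dx=+2,dy=-16->D; (3,10):dx=+8,dy=-2->D
  (4,5):dx=-4,dy=-4->C; (4,6):dx=-3,dy=+7->D; (4,7):dx=+2,dy=-9->D; (4,8):dx=+4,dy=-3->D
  (4,9):dx=+1,dy=-10->D; (4,10):dx=+7,dy=+4->C; (5,6):dx=+1,dy=+11->C; (5,7):dx=+6,dy=-5->D
  (5,8):dx=+8,dy=+1->C; (5,9):dx=+5,dy=-6->D; (5,10):dx=+11,dy=+8->C; (6,7):dx=+5,dy=-16->D
  (6,8):dx=+7,dy=-10->D; (6,9):dx=+4,dy=-17->D; (6,10):dx=+10,dy=-3->D; (7,8):dx=+2,dy=+6->C
  (7,9):dx=-1,dy=-1->C; (7,10):dx=+5,dy=+13->C; (8,9):dx=-3,dy=-7->C; (8,10):dx=+3,dy=+7->C
  (9,10):dx=+6,dy=+14->C
Step 2: C = 19, D = 26, total pairs = 45.
Step 3: tau = (C - D)/(n(n-1)/2) = (19 - 26)/45 = -0.155556.
Step 4: Exact two-sided p-value (enumerate n! = 3628800 permutations of y under H0): p = 0.600654.
Step 5: alpha = 0.05. fail to reject H0.

tau_b = -0.1556 (C=19, D=26), p = 0.600654, fail to reject H0.


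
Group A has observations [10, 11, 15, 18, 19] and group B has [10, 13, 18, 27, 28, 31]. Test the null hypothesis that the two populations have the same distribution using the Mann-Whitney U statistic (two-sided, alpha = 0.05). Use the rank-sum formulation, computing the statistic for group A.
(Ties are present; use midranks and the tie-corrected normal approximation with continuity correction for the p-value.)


Step 1: Combine and sort all 11 observations; assign midranks.
sorted (value, group): (10,X), (10,Y), (11,X), (13,Y), (15,X), (18,X), (18,Y), (19,X), (27,Y), (28,Y), (31,Y)
ranks: 10->1.5, 10->1.5, 11->3, 13->4, 15->5, 18->6.5, 18->6.5, 19->8, 27->9, 28->10, 31->11
Step 2: Rank sum for X: R1 = 1.5 + 3 + 5 + 6.5 + 8 = 24.
Step 3: U_X = R1 - n1(n1+1)/2 = 24 - 5*6/2 = 24 - 15 = 9.
       U_Y = n1*n2 - U_X = 30 - 9 = 21.
Step 4: Ties are present, so use the tie-corrected normal approximation (with continuity correction) for the p-value.
Step 5: p-value = 0.313093; compare to alpha = 0.05. fail to reject H0.

U_X = 9, p = 0.313093, fail to reject H0 at alpha = 0.05.


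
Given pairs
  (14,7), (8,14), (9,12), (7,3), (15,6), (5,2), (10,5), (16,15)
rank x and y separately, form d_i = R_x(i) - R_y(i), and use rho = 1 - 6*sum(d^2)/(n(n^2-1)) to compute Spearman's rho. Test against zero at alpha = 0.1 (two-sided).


Step 1: Rank x and y separately (midranks; no ties here).
rank(x): 14->6, 8->3, 9->4, 7->2, 15->7, 5->1, 10->5, 16->8
rank(y): 7->5, 14->7, 12->6, 3->2, 6->4, 2->1, 5->3, 15->8
Step 2: d_i = R_x(i) - R_y(i); compute d_i^2.
  (6-5)^2=1, (3-7)^2=16, (4-6)^2=4, (2-2)^2=0, (7-4)^2=9, (1-1)^2=0, (5-3)^2=4, (8-8)^2=0
sum(d^2) = 34.
Step 3: rho = 1 - 6*34 / (8*(8^2 - 1)) = 1 - 204/504 = 0.595238.
Step 4: Under H0, t = rho * sqrt((n-2)/(1-rho^2)) = 1.8145 ~ t(6).
Step 5: Two-sided p-value from the t-distribution with 6 df = 0.119530.
Step 6: alpha = 0.1. fail to reject H0.

rho = 0.5952, p = 0.119530, fail to reject H0 at alpha = 0.1.


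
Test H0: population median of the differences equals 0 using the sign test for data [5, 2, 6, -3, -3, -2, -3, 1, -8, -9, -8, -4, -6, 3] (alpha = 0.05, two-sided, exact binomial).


Step 1: Discard zero differences. Original n = 14; n_eff = number of nonzero differences = 14.
Nonzero differences (with sign): +5, +2, +6, -3, -3, -2, -3, +1, -8, -9, -8, -4, -6, +3
Step 2: Count signs: positive = 5, negative = 9.
Step 3: Under H0: P(positive) = 0.5, so the number of positives S ~ Bin(14, 0.5).
Step 4: Two-sided exact p-value = sum of Bin(14,0.5) probabilities at or below the observed probability = 0.423950.
Step 5: alpha = 0.05. fail to reject H0.

n_eff = 14, pos = 5, neg = 9, p = 0.423950, fail to reject H0.


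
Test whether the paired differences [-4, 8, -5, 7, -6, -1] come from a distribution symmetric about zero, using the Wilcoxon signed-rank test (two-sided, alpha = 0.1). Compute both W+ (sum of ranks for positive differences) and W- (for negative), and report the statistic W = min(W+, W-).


Step 1: Drop any zero differences (none here) and take |d_i|.
|d| = [4, 8, 5, 7, 6, 1]
Step 2: Midrank |d_i| (ties get averaged ranks).
ranks: |4|->2, |8|->6, |5|->3, |7|->5, |6|->4, |1|->1
Step 3: Attach original signs; sum ranks with positive sign and with negative sign.
W+ = 6 + 5 = 11
W- = 2 + 3 + 4 + 1 = 10
(Check: W+ + W- = 21 should equal n(n+1)/2 = 21.)
Step 4: Test statistic W = min(W+, W-) = 10.
Step 5: No ties, so the exact null distribution over the 2^6 = 64 sign assignments gives the two-sided p-value = 1.000000.
Step 6: alpha = 0.1. fail to reject H0.

W+ = 11, W- = 10, W = min = 10, p = 1.000000, fail to reject H0.


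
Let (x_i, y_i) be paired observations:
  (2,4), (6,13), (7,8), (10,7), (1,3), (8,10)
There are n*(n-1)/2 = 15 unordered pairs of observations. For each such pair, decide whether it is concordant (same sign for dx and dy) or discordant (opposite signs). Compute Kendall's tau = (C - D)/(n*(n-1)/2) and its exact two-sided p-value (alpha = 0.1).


Step 1: Enumerate the 15 unordered pairs (i,j) with i<j and classify each by sign(x_j-x_i) * sign(y_j-y_i).
  (1,2):dx=+4,dy=+9->C; (1,3):dx=+5,dy=+4->C; (1,4):dx=+8,dy=+3->C; (1,5):dx=-1,dy=-1->C
  (1,6):dx=+6,dy=+6->C; (2,3):dx=+1,dy=-5->D; (2,4):dx=+4,dy=-6->D; (2,5):dx=-5,dy=-10->C
  (2,6):dx=+2,dy=-3->D; (3,4):dx=+3,dy=-1->D; (3,5):dx=-6,dy=-5->C; (3,6):dx=+1,dy=+2->C
  (4,5):dx=-9,dy=-4->C; (4,6):dx=-2,dy=+3->D; (5,6):dx=+7,dy=+7->C
Step 2: C = 10, D = 5, total pairs = 15.
Step 3: tau = (C - D)/(n(n-1)/2) = (10 - 5)/15 = 0.333333.
Step 4: Exact two-sided p-value (enumerate n! = 720 permutations of y under H0): p = 0.469444.
Step 5: alpha = 0.1. fail to reject H0.

tau_b = 0.3333 (C=10, D=5), p = 0.469444, fail to reject H0.


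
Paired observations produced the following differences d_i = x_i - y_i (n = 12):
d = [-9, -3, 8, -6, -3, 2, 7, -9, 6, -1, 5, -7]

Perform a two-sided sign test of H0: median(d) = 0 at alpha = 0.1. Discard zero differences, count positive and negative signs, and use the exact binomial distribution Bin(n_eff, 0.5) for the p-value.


Step 1: Discard zero differences. Original n = 12; n_eff = number of nonzero differences = 12.
Nonzero differences (with sign): -9, -3, +8, -6, -3, +2, +7, -9, +6, -1, +5, -7
Step 2: Count signs: positive = 5, negative = 7.
Step 3: Under H0: P(positive) = 0.5, so the number of positives S ~ Bin(12, 0.5).
Step 4: Two-sided exact p-value = sum of Bin(12,0.5) probabilities at or below the observed probability = 0.774414.
Step 5: alpha = 0.1. fail to reject H0.

n_eff = 12, pos = 5, neg = 7, p = 0.774414, fail to reject H0.


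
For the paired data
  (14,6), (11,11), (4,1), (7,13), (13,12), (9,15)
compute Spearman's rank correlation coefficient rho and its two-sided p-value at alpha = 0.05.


Step 1: Rank x and y separately (midranks; no ties here).
rank(x): 14->6, 11->4, 4->1, 7->2, 13->5, 9->3
rank(y): 6->2, 11->3, 1->1, 13->5, 12->4, 15->6
Step 2: d_i = R_x(i) - R_y(i); compute d_i^2.
  (6-2)^2=16, (4-3)^2=1, (1-1)^2=0, (2-5)^2=9, (5-4)^2=1, (3-6)^2=9
sum(d^2) = 36.
Step 3: rho = 1 - 6*36 / (6*(6^2 - 1)) = 1 - 216/210 = -0.028571.
Step 4: Under H0, t = rho * sqrt((n-2)/(1-rho^2)) = -0.0572 ~ t(4).
Step 5: Two-sided p-value from the t-distribution with 4 df = 0.957155.
Step 6: alpha = 0.05. fail to reject H0.

rho = -0.0286, p = 0.957155, fail to reject H0 at alpha = 0.05.


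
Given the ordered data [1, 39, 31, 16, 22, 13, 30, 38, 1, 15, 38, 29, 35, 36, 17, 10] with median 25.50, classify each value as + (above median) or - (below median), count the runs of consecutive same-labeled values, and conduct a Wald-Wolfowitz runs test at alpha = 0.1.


Step 1: Compute median = 25.50; label A = above, B = below.
Labels in order: BAABBBAABBAAAABB  (n_A = 8, n_B = 8)
Step 2: Count runs R = 7.
Step 3: Under H0 (random ordering), E[R] = 2*n_A*n_B/(n_A+n_B) + 1 = 2*8*8/16 + 1 = 9.0000.
        Var[R] = 2*n_A*n_B*(2*n_A*n_B - n_A - n_B) / ((n_A+n_B)^2 * (n_A+n_B-1)) = 14336/3840 = 3.7333.
        SD[R] = 1.9322.
Step 4: Continuity-corrected z = (R + 0.5 - E[R]) / SD[R] = (7 + 0.5 - 9.0000) / 1.9322 = -0.7763.
Step 5: Two-sided p-value via normal approximation = 2*(1 - Phi(|z|)) = 0.437558.
Step 6: alpha = 0.1. fail to reject H0.

R = 7, z = -0.7763, p = 0.437558, fail to reject H0.
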